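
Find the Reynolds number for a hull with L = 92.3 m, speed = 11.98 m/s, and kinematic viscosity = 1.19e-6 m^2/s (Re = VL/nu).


Formula: Re = V * L / nu
Step 1 — V * L = 11.98 * 92.3 = 1105.754 m^2/s
Step 2 — Re = 1105.754 / 1.19e-6 = 9.29e+08

9.29e+08


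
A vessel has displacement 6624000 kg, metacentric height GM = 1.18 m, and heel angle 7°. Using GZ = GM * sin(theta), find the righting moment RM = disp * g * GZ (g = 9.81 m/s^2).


Formula: GZ = GM * sin(theta); RM = disp * g * GZ
Step 1 — GZ = 1.18 * sin(7°) = 1.18 * 0.121869 = 0.143805 m
Step 2 — RM = 6624000 * 9.81 * 0.143805 ≈ 9344700 N·m (5 s.f.)

9344700 N·m


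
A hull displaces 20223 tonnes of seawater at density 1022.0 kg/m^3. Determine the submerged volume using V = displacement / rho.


Formula: V = mass / rho
Step 1 — convert tonnes to kg: 20223 t * 1000 = 20223000 kg
Step 2 — V = 20223000 / 1022.0 ≈ 19788 m^3 (5 s.f.)

19788 m^3


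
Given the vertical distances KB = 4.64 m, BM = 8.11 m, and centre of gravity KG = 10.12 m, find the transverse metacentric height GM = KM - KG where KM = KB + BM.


Formula: GM = KB + BM - KG
Step 1 — KM = KB + BM = 4.64 + 8.11 = 12.75 m
Step 2 — GM = KM - KG = 12.75 - 10.12 = 2.63 m

2.63 m


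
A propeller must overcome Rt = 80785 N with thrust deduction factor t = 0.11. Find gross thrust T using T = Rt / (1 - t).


Formula: T = Rt / (1 - t)
Step 1 — (1 - t) = 1 - 0.11 = 0.89
Step 2 — T = 80785 / 0.89 ≈ 90770 N (5 s.f.)

90770 N


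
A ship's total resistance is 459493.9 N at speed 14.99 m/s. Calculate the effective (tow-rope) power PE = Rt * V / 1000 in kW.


Formula: PE = Rt * V / 1000 (kW)
Step 1 — PE (W) = 459493.9 * 14.99 = 6887813.561 W
Step 2 — PE (kW) = 6887813.561 / 1000 ≈ 6887.8 kW (5 s.f.)

6887.8 kW


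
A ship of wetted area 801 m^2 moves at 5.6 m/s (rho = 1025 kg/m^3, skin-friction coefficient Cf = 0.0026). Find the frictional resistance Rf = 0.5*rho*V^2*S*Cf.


Formula: Rf = 0.5 * rho * V^2 * S * Cf
Step 1 — V^2 = 5.6^2 = 31.36
Step 2 — 0.5 * rho * V^2 = 0.5 * 1025 * 31.36 = 16072.0
Step 3 — Rf = 16072.0 * 801 * 0.0026 ≈ 33472 N (5 s.f.)

33472 N


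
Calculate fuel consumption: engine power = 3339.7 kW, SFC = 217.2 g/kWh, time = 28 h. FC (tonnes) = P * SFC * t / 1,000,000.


Formula: FC (tonnes) = P * SFC * t / 1,000,000
Step 1 — P * SFC * t = 3339.7 * 217.2 * 28 = 20310719.52 g
Step 2 — FC (tonnes) = 20310719.52 / 1,000,000 ≈ 20.311 tonnes (5 s.f.)

20.311 tonnes


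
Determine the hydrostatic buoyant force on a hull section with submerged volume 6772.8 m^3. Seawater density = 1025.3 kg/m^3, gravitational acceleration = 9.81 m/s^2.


Formula: Fb = rho * g * V
Substituting: Fb = 1025.3 * 9.81 * 6772.8
Intermediate: 1025.3 * 9.81 = 10058.193
Result: Fb = 10058.193 * 6772.8 ≈ 68122000 N (5 s.f.)

68122000 N


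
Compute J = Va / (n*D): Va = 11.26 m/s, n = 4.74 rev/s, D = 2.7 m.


Formula: J = Va / (n * D)
Step 1 — n * D = 4.74 * 2.7 = 12.798
Step 2 — J = 11.26 / 12.798 ≈ 0.87982 (5 s.f.)

0.87982


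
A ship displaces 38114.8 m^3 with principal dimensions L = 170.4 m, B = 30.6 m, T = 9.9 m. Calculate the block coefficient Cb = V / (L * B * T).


Formula: Cb = V / (L * B * T)
Step 1 — L * B * T = 170.4 * 30.6 * 9.9 = 51620.976 m^3
Step 2 — Cb = 38114.8 / 51620.976 ≈ 0.73836 (5 s.f.)

0.73836


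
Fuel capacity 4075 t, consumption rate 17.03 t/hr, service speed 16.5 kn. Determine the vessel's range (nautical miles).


Formula: endurance = fuel / rate; range = endurance * speed
Step 1 — endurance = 4075 / 17.03 = 239.2836 hours
Step 2 — range = 239.2836 * 16.5 ≈ 3948.2 nautical miles (5 s.f.)

3948.2 NM


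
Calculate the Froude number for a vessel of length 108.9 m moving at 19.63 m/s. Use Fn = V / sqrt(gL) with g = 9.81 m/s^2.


Formula: Fn = V / sqrt(g * L)
Step 1 — g * L = 9.81 * 108.9 = 1068.309
Step 2 — sqrt(g * L) = sqrt(1068.309) = 32.684997
Step 3 — Fn = 19.63 / 32.684997 ≈ 0.60058 (5 s.f.)

0.60058


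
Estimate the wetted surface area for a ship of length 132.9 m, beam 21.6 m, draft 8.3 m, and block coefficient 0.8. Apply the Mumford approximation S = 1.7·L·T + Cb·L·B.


Formula: S = 1.7*L*T + V/T with V = Cb*L*B*T, i.e. S = L * (1.7*T + Cb*B)
Step 1 — 1.7*T = 1.7 * 8.3 = 14.11 m
Step 2 — Cb*B = 0.8 * 21.6 = 17.28 m
Step 3 — 1.7*T + Cb*B = 14.11 + 17.28 = 31.39 m
Step 4 — S = 132.9 * 31.39 ≈ 4171.7 m^2 (5 s.f.)

4171.7 m^2


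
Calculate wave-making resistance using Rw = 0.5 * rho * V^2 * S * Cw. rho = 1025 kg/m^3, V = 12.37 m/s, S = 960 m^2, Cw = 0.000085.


Formula: Rw = 0.5 * rho * V^2 * S * Cw
Step 1 — V^2 = 12.37^2 = 153.0169
Step 2 — 0.5 * rho * V^2 = 0.5 * 1025 * 153.0169 = 78421.16125
Step 3 — Rw = 78421.16125 * 960 * 0.000085 ≈ 6399.2 N (5 s.f.)

6399.2 N


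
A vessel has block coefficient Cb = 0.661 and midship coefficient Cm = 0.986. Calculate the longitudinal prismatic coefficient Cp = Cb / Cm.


Formula: Cp = Cb / Cm
Substituting: Cp = 0.661 / 0.986
Result: Cp ≈ 0.67039 (5 s.f.)

0.67039


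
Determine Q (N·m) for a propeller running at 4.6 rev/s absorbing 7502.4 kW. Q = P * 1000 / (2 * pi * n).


Formula: Q = P_W / (2 * pi * n)
Step 1 — P_W = 7502.4 kW * 1000 = 7502400.0 W
Step 2 — 2 * pi * n = 2 * pi * 4.6 = 28.902652
Step 3 — Q = 7502400.0 / 28.902652 ≈ 259570 N·m (5 s.f.)

259570 N·m


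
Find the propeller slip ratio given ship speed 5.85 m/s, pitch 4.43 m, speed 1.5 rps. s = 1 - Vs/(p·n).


Formula: s = 1 - Vs / (p * n)
Step 1 — p * n = 4.43 * 1.5 = 6.645
Step 2 — Vs / (p*n) = 5.85 / 6.645 = 0.880361 (6 d.p.)
Step 3 — s = 1 - 0.880361 = 0.119639

0.119639


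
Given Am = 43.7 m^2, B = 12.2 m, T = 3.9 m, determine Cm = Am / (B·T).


Formula: Cm = Am / (B * T)
Step 1 — B * T = 12.2 * 3.9 = 47.58 m^2
Step 2 — Cm = 43.7 / 47.58 ≈ 0.91845 (5 s.f.)

0.91845


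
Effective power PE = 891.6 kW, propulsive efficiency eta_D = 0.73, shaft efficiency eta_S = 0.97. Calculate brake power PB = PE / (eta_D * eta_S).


Formula: PB = PE / (eta_D * eta_S)
Step 1 — combined efficiency = eta_D * eta_S = 0.73 * 0.97 = 0.7081
Step 2 — PB = 891.6 / 0.7081 ≈ 1259.1 kW (5 s.f.)

1259.1 kW


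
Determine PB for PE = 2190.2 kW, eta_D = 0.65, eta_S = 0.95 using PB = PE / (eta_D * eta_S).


Formula: PB = PE / (eta_D * eta_S)
Step 1 — combined efficiency = eta_D * eta_S = 0.65 * 0.95 = 0.6175
Step 2 — PB = 2190.2 / 0.6175 ≈ 3546.9 kW (5 s.f.)

3546.9 kW


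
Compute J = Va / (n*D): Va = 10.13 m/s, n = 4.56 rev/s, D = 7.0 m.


Formula: J = Va / (n * D)
Step 1 — n * D = 4.56 * 7.0 = 31.92
Step 2 — J = 10.13 / 31.92 ≈ 0.31736 (5 s.f.)

0.31736


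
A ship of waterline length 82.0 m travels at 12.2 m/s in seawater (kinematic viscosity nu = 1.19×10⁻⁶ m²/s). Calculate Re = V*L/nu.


Formula: Re = V * L / nu
Step 1 — V * L = 12.2 * 82.0 = 1000.4 m^2/s
Step 2 — Re = 1000.4 / 1.19e-6 = 8.41e+08

8.41e+08


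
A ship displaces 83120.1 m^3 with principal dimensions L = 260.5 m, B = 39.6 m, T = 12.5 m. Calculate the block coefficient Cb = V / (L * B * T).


Formula: Cb = V / (L * B * T)
Step 1 — L * B * T = 260.5 * 39.6 * 12.5 = 128947.5 m^3
Step 2 — Cb = 83120.1 / 128947.5 ≈ 0.64460 (5 s.f.)

0.64460


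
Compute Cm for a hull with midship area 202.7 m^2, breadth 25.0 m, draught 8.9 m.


Formula: Cm = Am / (B * T)
Step 1 — B * T = 25.0 * 8.9 = 222.5 m^2
Step 2 — Cm = 202.7 / 222.5 ≈ 0.91101 (5 s.f.)

0.91101


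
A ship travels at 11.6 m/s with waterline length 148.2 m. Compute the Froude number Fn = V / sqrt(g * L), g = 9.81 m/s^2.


Formula: Fn = V / sqrt(g * L)
Step 1 — g * L = 9.81 * 148.2 = 1453.842
Step 2 — sqrt(g * L) = sqrt(1453.842) = 38.12928
Step 3 — Fn = 11.6 / 38.12928 ≈ 0.30423 (5 s.f.)

0.30423


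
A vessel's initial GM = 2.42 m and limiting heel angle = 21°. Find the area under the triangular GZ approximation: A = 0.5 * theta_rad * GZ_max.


Formula: GZ_max = GM * sin(theta); Area = 0.5 * theta_rad * GZ_max
Step 1 — GZ_max = 2.42 * sin(21°) = 2.42 * 0.358368 = 0.867251 m
Step 2 — theta_rad = 21 * pi/180 = 0.366519 rad
Step 3 — Area = 0.5 * 0.366519 * 0.867251 ≈ 0.15893 m·rad (5 s.f.)

0.15893 m·rad


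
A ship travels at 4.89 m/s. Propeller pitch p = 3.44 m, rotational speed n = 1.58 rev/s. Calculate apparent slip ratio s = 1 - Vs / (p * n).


Formula: s = 1 - Vs / (p * n)
Step 1 — p * n = 3.44 * 1.58 = 5.4352
Step 2 — Vs / (p*n) = 4.89 / 5.4352 = 0.899691 (6 d.p.)
Step 3 — s = 1 - 0.899691 = 0.100309

0.100309


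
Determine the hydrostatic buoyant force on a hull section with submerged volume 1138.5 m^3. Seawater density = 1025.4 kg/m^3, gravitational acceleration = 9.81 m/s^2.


Formula: Fb = rho * g * V
Substituting: Fb = 1025.4 * 9.81 * 1138.5
Intermediate: 1025.4 * 9.81 = 10059.174
Result: Fb = 10059.174 * 1138.5 ≈ 11452000 N (5 s.f.)

11452000 N


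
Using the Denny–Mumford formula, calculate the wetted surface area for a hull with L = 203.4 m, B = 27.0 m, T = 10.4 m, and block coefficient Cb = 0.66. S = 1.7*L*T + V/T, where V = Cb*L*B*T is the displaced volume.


Formula: S = 1.7*L*T + V/T with V = Cb*L*B*T, i.e. S = L * (1.7*T + Cb*B)
Step 1 — 1.7*T = 1.7 * 10.4 = 17.68 m
Step 2 — Cb*B = 0.66 * 27.0 = 17.82 m
Step 3 — 1.7*T + Cb*B = 17.68 + 17.82 = 35.5 m
Step 4 — S = 203.4 * 35.5 ≈ 7220.7 m^2 (5 s.f.)

7220.7 m^2


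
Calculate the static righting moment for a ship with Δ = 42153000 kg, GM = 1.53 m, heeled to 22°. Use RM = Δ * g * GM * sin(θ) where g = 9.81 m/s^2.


Formula: GZ = GM * sin(theta); RM = disp * g * GZ
Step 1 — GZ = 1.53 * sin(22°) = 1.53 * 0.374607 = 0.573149 m
Step 2 — RM = 42153000 * 9.81 * 0.573149 ≈ 237010000 N·m (5 s.f.)

237010000 N·m


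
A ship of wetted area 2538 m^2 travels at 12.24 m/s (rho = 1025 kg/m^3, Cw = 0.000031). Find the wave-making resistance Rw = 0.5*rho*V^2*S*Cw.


Formula: Rw = 0.5 * rho * V^2 * S * Cw
Step 1 — V^2 = 12.24^2 = 149.8176
Step 2 — 0.5 * rho * V^2 = 0.5 * 1025 * 149.8176 = 76781.52
Step 3 — Rw = 76781.52 * 2538 * 0.000031 ≈ 6041.0 N (5 s.f.)

6041.0 N


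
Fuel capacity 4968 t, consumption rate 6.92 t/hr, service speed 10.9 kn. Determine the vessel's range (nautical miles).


Formula: endurance = fuel / rate; range = endurance * speed
Step 1 — endurance = 4968 / 6.92 = 717.9191 hours
Step 2 — range = 717.9191 * 10.9 ≈ 7825.3 nautical miles (5 s.f.)

7825.3 NM


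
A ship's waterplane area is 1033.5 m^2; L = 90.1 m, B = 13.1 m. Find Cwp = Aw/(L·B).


Formula: Cwp = Aw / (L * B)
Step 1 — L * B = 90.1 * 13.1 = 1180.31 m^2
Step 2 — Cwp = 1033.5 / 1180.31 ≈ 0.87562 (5 s.f.)

0.87562


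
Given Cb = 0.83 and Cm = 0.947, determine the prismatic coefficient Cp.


Formula: Cp = Cb / Cm
Substituting: Cp = 0.83 / 0.947
Result: Cp ≈ 0.87645 (5 s.f.)

0.87645


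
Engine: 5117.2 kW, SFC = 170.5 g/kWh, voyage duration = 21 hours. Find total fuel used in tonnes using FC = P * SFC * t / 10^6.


Formula: FC (tonnes) = P * SFC * t / 1,000,000
Step 1 — P * SFC * t = 5117.2 * 170.5 * 21 = 18322134.6 g
Step 2 — FC (tonnes) = 18322134.6 / 1,000,000 ≈ 18.322 tonnes (5 s.f.)

18.322 tonnes


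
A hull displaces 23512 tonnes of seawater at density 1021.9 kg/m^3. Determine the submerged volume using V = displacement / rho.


Formula: V = mass / rho
Step 1 — convert tonnes to kg: 23512 t * 1000 = 23512000 kg
Step 2 — V = 23512000 / 1021.9 ≈ 23008 m^3 (5 s.f.)

23008 m^3


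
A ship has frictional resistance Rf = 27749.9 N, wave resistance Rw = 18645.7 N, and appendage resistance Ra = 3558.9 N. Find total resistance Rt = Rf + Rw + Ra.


Formula: Rt = Rf + Rw + Ra
Substituting: Rt = 27749.9 + 18645.7 + 3558.9
Result: Rt = 49954.5 N

49954.5 N


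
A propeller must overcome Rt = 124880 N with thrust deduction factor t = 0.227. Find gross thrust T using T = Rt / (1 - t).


Formula: T = Rt / (1 - t)
Step 1 — (1 - t) = 1 - 0.227 = 0.773
Step 2 — T = 124880 / 0.773 ≈ 161550 N (5 s.f.)

161550 N


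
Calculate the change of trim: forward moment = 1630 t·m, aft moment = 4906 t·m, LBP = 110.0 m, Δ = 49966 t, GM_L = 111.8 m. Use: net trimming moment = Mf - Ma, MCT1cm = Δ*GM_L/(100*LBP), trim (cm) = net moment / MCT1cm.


Formula: net trimming moment = Mf - Ma; MCT1cm = Δ*GM_L/(100*LBP); trim = net moment / MCT1cm
Step 1 — net trimming moment = 1630 - 4906 = -3276 t·m
Step 2 — MCT1cm = 49966 * 111.8 / (100 * 110.0) = 507.8363 t·m/cm
Step 3 — trim = -3276 / 507.8363 ≈ -6.4509 cm (5 s.f.)

-6.4509 cm


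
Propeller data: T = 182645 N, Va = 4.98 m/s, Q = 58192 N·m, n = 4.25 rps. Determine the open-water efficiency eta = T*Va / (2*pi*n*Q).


Formula: eta = T * Va / (2 * pi * n * Q)
Step 1 — numerator = T * Va = 182645 * 4.98 = 909572.1
Step 2 — 2 * pi * n = 2 * pi * 4.25 = 26.703538
Step 3 — denominator = 26.703538 * 58192 = 1553932.28
Step 4 — eta = 909572.1 / 1553932.28 ≈ 0.58534 (5 s.f.)

0.58534


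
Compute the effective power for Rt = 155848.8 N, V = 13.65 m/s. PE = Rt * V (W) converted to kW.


Formula: PE = Rt * V / 1000 (kW)
Step 1 — PE (W) = 155848.8 * 13.65 = 2127336.12 W
Step 2 — PE (kW) = 2127336.12 / 1000 ≈ 2127.3 kW (5 s.f.)

2127.3 kW


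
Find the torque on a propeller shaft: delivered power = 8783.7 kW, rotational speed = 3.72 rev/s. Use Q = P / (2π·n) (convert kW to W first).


Formula: Q = P_W / (2 * pi * n)
Step 1 — P_W = 8783.7 kW * 1000 = 8783700.0 W
Step 2 — 2 * pi * n = 2 * pi * 3.72 = 23.373449
Step 3 — Q = 8783700.0 / 23.373449 ≈ 375800 N·m (5 s.f.)

375800 N·m


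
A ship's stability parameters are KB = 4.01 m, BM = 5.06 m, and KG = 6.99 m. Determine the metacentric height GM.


Formula: GM = KB + BM - KG
Step 1 — KM = KB + BM = 4.01 + 5.06 = 9.07 m
Step 2 — GM = KM - KG = 9.07 - 6.99 = 2.08 m

2.08 m


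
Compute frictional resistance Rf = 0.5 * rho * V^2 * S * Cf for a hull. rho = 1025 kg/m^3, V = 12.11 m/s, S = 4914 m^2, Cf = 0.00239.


Formula: Rf = 0.5 * rho * V^2 * S * Cf
Step 1 — V^2 = 12.11^2 = 146.6521
Step 2 — 0.5 * rho * V^2 = 0.5 * 1025 * 146.6521 = 75159.20125
Step 3 — Rf = 75159.20125 * 4914 * 0.00239 ≈ 882700 N (5 s.f.)

882700 N


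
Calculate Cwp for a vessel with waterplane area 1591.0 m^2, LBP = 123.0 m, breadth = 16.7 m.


Formula: Cwp = Aw / (L * B)
Step 1 — L * B = 123.0 * 16.7 = 2054.1 m^2
Step 2 — Cwp = 1591.0 / 2054.1 ≈ 0.77455 (5 s.f.)

0.77455


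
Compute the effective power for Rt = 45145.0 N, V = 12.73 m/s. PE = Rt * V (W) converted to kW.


Formula: PE = Rt * V / 1000 (kW)
Step 1 — PE (W) = 45145.0 * 12.73 = 574695.85 W
Step 2 — PE (kW) = 574695.85 / 1000 ≈ 574.70 kW (5 s.f.)

574.70 kW


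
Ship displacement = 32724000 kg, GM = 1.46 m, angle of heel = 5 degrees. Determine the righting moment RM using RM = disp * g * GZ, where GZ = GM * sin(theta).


Formula: GZ = GM * sin(theta); RM = disp * g * GZ
Step 1 — GZ = 1.46 * sin(5°) = 1.46 * 0.087156 = 0.127248 m
Step 2 — RM = 32724000 * 9.81 * 0.127248 ≈ 40849000 N·m (5 s.f.)

40849000 N·m


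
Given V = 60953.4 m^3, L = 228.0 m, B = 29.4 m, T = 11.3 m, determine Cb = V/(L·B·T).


Formula: Cb = V / (L * B * T)
Step 1 — L * B * T = 228.0 * 29.4 * 11.3 = 75746.16 m^3
Step 2 — Cb = 60953.4 / 75746.16 ≈ 0.80471 (5 s.f.)

0.80471


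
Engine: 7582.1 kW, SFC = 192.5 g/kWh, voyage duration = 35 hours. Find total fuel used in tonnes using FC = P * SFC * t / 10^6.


Formula: FC (tonnes) = P * SFC * t / 1,000,000
Step 1 — P * SFC * t = 7582.1 * 192.5 * 35 = 51084398.75 g
Step 2 — FC (tonnes) = 51084398.75 / 1,000,000 ≈ 51.084 tonnes (5 s.f.)

51.084 tonnes


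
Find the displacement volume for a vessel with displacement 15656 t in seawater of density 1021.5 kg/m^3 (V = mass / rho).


Formula: V = mass / rho
Step 1 — convert tonnes to kg: 15656 t * 1000 = 15656000 kg
Step 2 — V = 15656000 / 1021.5 ≈ 15326 m^3 (5 s.f.)

15326 m^3


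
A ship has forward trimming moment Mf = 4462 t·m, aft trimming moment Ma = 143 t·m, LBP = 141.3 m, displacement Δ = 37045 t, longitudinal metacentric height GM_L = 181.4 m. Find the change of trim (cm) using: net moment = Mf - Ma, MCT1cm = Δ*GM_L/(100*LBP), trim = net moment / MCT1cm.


Formula: net trimming moment = Mf - Ma; MCT1cm = Δ*GM_L/(100*LBP); trim = net moment / MCT1cm
Step 1 — net trimming moment = 4462 - 143 = 4319 t·m
Step 2 — MCT1cm = 37045 * 181.4 / (100 * 141.3) = 475.5812 t·m/cm
Step 3 — trim = 4319 / 475.5812 ≈ 9.0815 cm (5 s.f.)

9.0815 cm


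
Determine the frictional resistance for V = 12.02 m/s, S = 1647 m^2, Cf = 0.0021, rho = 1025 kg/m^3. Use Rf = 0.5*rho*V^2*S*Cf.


Formula: Rf = 0.5 * rho * V^2 * S * Cf
Step 1 — V^2 = 12.02^2 = 144.4804
Step 2 — 0.5 * rho * V^2 = 0.5 * 1025 * 144.4804 = 74046.205
Step 3 — Rf = 74046.205 * 1647 * 0.0021 ≈ 256100 N (5 s.f.)

256100 N


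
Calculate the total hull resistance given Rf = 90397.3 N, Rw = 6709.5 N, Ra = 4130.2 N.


Formula: Rt = Rf + Rw + Ra
Substituting: Rt = 90397.3 + 6709.5 + 4130.2
Result: Rt = 101237.0 N

101237.0 N


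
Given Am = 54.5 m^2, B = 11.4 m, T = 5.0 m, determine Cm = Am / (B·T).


Formula: Cm = Am / (B * T)
Step 1 — B * T = 11.4 * 5.0 = 57.0 m^2
Step 2 — Cm = 54.5 / 57.0 ≈ 0.95614 (5 s.f.)

0.95614


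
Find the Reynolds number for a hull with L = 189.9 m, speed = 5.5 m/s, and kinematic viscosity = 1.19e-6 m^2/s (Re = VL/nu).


Formula: Re = V * L / nu
Step 1 — V * L = 5.5 * 189.9 = 1044.45 m^2/s
Step 2 — Re = 1044.45 / 1.19e-6 = 8.78e+08

8.78e+08


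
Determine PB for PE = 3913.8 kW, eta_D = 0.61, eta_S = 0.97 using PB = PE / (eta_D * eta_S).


Formula: PB = PE / (eta_D * eta_S)
Step 1 — combined efficiency = eta_D * eta_S = 0.61 * 0.97 = 0.5917
Step 2 — PB = 3913.8 / 0.5917 ≈ 6614.5 kW (5 s.f.)

6614.5 kW


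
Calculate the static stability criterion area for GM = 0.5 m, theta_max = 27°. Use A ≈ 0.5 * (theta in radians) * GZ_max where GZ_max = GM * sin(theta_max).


Formula: GZ_max = GM * sin(theta); Area = 0.5 * theta_rad * GZ_max
Step 1 — GZ_max = 0.5 * sin(27°) = 0.5 * 0.45399 = 0.226995 m
Step 2 — theta_rad = 27 * pi/180 = 0.471239 rad
Step 3 — Area = 0.5 * 0.471239 * 0.226995 ≈ 0.053484 m·rad (5 s.f.)

0.053484 m·rad


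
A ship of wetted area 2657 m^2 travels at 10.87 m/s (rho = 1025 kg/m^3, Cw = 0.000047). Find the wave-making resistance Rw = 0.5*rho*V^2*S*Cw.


Formula: Rw = 0.5 * rho * V^2 * S * Cw
Step 1 — V^2 = 10.87^2 = 118.1569
Step 2 — 0.5 * rho * V^2 = 0.5 * 1025 * 118.1569 = 60555.41125
Step 3 — Rw = 60555.41125 * 2657 * 0.000047 ≈ 7562.1 N (5 s.f.)

7562.1 N


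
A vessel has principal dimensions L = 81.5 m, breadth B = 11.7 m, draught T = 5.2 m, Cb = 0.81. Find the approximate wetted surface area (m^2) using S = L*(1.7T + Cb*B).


Formula: S = 1.7*L*T + V/T with V = Cb*L*B*T, i.e. S = L * (1.7*T + Cb*B)
Step 1 — 1.7*T = 1.7 * 5.2 = 8.84 m
Step 2 — Cb*B = 0.81 * 11.7 = 9.477 m
Step 3 — 1.7*T + Cb*B = 8.84 + 9.477 = 18.317 m
Step 4 — S = 81.5 * 18.317 ≈ 1492.8 m^2 (5 s.f.)

1492.8 m^2


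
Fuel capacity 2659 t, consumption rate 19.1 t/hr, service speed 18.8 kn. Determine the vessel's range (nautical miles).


Formula: endurance = fuel / rate; range = endurance * speed
Step 1 — endurance = 2659 / 19.1 = 139.2147 hours
Step 2 — range = 139.2147 * 18.8 ≈ 2617.2 nautical miles (5 s.f.)

2617.2 NM


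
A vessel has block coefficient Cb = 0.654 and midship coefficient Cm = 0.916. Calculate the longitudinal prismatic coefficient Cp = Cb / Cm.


Formula: Cp = Cb / Cm
Substituting: Cp = 0.654 / 0.916
Result: Cp ≈ 0.71397 (5 s.f.)

0.71397


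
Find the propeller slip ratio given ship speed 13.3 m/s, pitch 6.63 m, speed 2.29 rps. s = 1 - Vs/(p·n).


Formula: s = 1 - Vs / (p * n)
Step 1 — p * n = 6.63 * 2.29 = 15.1827
Step 2 — Vs / (p*n) = 13.3 / 15.1827 = 0.875997 (6 d.p.)
Step 3 — s = 1 - 0.875997 = 0.124003

0.124003


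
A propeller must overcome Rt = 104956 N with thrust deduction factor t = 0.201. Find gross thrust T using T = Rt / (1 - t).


Formula: T = Rt / (1 - t)
Step 1 — (1 - t) = 1 - 0.201 = 0.799
Step 2 — T = 104956 / 0.799 ≈ 131360 N (5 s.f.)

131360 N


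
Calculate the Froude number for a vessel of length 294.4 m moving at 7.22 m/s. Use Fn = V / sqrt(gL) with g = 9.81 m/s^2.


Formula: Fn = V / sqrt(g * L)
Step 1 — g * L = 9.81 * 294.4 = 2888.064
Step 2 — sqrt(g * L) = sqrt(2888.064) = 53.740711
Step 3 — Fn = 7.22 / 53.740711 ≈ 0.13435 (5 s.f.)

0.13435


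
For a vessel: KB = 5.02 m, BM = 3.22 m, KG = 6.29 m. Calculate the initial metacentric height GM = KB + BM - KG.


Formula: GM = KB + BM - KG
Step 1 — KM = KB + BM = 5.02 + 3.22 = 8.24 m
Step 2 — GM = KM - KG = 8.24 - 6.29 = 1.95 m

1.95 m


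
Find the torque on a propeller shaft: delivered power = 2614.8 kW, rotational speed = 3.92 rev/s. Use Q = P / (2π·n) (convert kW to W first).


Formula: Q = P_W / (2 * pi * n)
Step 1 — P_W = 2614.8 kW * 1000 = 2614800.0 W
Step 2 — 2 * pi * n = 2 * pi * 3.92 = 24.630086
Step 3 — Q = 2614800.0 / 24.630086 ≈ 106160 N·m (5 s.f.)

106160 N·m


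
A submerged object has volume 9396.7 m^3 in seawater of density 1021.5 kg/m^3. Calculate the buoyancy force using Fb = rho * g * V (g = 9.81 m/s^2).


Formula: Fb = rho * g * V
Substituting: Fb = 1021.5 * 9.81 * 9396.7
Intermediate: 1021.5 * 9.81 = 10020.915
Result: Fb = 10020.915 * 9396.7 ≈ 94164000 N (5 s.f.)

94164000 N


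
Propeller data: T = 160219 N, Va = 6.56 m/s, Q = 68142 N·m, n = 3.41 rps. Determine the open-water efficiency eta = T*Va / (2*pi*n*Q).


Formula: eta = T * Va / (2 * pi * n * Q)
Step 1 — numerator = T * Va = 160219 * 6.56 = 1051036.64
Step 2 — 2 * pi * n = 2 * pi * 3.41 = 21.425662
Step 3 — denominator = 21.425662 * 68142 = 1459987.46
Step 4 — eta = 1051036.64 / 1459987.46 ≈ 0.71989 (5 s.f.)

0.71989


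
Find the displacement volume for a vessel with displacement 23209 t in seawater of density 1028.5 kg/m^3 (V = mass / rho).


Formula: V = mass / rho
Step 1 — convert tonnes to kg: 23209 t * 1000 = 23209000 kg
Step 2 — V = 23209000 / 1028.5 ≈ 22566 m^3 (5 s.f.)

22566 m^3


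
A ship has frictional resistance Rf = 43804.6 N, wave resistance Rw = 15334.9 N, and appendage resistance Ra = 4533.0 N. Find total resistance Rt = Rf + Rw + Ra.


Formula: Rt = Rf + Rw + Ra
Substituting: Rt = 43804.6 + 15334.9 + 4533.0
Result: Rt = 63672.5 N

63672.5 N


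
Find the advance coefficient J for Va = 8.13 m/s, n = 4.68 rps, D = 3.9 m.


Formula: J = Va / (n * D)
Step 1 — n * D = 4.68 * 3.9 = 18.252
Step 2 — J = 8.13 / 18.252 ≈ 0.44543 (5 s.f.)

0.44543


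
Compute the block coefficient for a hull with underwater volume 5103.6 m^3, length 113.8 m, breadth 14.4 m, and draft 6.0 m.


Formula: Cb = V / (L * B * T)
Step 1 — L * B * T = 113.8 * 14.4 * 6.0 = 9832.32 m^3
Step 2 — Cb = 5103.6 / 9832.32 ≈ 0.51906 (5 s.f.)

0.51906


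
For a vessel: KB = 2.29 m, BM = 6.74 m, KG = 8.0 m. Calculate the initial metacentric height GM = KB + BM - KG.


Formula: GM = KB + BM - KG
Step 1 — KM = KB + BM = 2.29 + 6.74 = 9.03 m
Step 2 — GM = KM - KG = 9.03 - 8.0 = 1.03 m

1.03 m


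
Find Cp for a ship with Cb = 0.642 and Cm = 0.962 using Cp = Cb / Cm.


Formula: Cp = Cb / Cm
Substituting: Cp = 0.642 / 0.962
Result: Cp ≈ 0.66736 (5 s.f.)

0.66736


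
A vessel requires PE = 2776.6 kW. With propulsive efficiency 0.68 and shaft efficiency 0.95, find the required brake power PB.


Formula: PB = PE / (eta_D * eta_S)
Step 1 — combined efficiency = eta_D * eta_S = 0.68 * 0.95 = 0.646
Step 2 — PB = 2776.6 / 0.646 ≈ 4298.1 kW (5 s.f.)

4298.1 kW


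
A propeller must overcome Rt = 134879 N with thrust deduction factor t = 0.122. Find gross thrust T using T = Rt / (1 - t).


Formula: T = Rt / (1 - t)
Step 1 — (1 - t) = 1 - 0.122 = 0.878
Step 2 — T = 134879 / 0.878 ≈ 153620 N (5 s.f.)

153620 N


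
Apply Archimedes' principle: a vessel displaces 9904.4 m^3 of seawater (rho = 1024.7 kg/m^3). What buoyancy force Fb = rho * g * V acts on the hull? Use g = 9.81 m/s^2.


Formula: Fb = rho * g * V
Substituting: Fb = 1024.7 * 9.81 * 9904.4
Intermediate: 1024.7 * 9.81 = 10052.307
Result: Fb = 10052.307 * 9904.4 ≈ 99562000 N (5 s.f.)

99562000 N


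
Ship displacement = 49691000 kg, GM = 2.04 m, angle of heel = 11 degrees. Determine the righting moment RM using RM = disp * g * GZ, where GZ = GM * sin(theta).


Formula: GZ = GM * sin(theta); RM = disp * g * GZ
Step 1 — GZ = 2.04 * sin(11°) = 2.04 * 0.190809 = 0.38925 m
Step 2 — RM = 49691000 * 9.81 * 0.38925 ≈ 189750000 N·m (5 s.f.)

189750000 N·m


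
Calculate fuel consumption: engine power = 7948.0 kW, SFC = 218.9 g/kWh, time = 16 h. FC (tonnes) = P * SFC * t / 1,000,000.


Formula: FC (tonnes) = P * SFC * t / 1,000,000
Step 1 — P * SFC * t = 7948.0 * 218.9 * 16 = 27837075.2 g
Step 2 — FC (tonnes) = 27837075.2 / 1,000,000 ≈ 27.837 tonnes (5 s.f.)

27.837 tonnes


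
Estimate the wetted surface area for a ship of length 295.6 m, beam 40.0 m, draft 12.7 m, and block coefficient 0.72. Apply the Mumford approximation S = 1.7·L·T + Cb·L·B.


Formula: S = 1.7*L*T + V/T with V = Cb*L*B*T, i.e. S = L * (1.7*T + Cb*B)
Step 1 — 1.7*T = 1.7 * 12.7 = 21.59 m
Step 2 — Cb*B = 0.72 * 40.0 = 28.8 m
Step 3 — 1.7*T + Cb*B = 21.59 + 28.8 = 50.39 m
Step 4 — S = 295.6 * 50.39 ≈ 14895 m^2 (5 s.f.)

14895 m^2


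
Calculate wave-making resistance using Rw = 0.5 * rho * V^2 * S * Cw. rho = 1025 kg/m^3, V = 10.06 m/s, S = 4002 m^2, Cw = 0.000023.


Formula: Rw = 0.5 * rho * V^2 * S * Cw
Step 1 — V^2 = 10.06^2 = 101.2036
Step 2 — 0.5 * rho * V^2 = 0.5 * 1025 * 101.2036 = 51866.845
Step 3 — Rw = 51866.845 * 4002 * 0.000023 ≈ 4774.1 N (5 s.f.)

4774.1 N


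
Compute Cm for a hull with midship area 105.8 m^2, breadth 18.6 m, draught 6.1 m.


Formula: Cm = Am / (B * T)
Step 1 — B * T = 18.6 * 6.1 = 113.46 m^2
Step 2 — Cm = 105.8 / 113.46 ≈ 0.93249 (5 s.f.)

0.93249


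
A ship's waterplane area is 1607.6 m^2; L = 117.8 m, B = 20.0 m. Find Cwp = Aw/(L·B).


Formula: Cwp = Aw / (L * B)
Step 1 — L * B = 117.8 * 20.0 = 2356.0 m^2
Step 2 — Cwp = 1607.6 / 2356.0 ≈ 0.68234 (5 s.f.)

0.68234


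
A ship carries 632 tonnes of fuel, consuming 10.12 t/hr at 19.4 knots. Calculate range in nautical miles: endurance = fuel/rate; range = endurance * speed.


Formula: endurance = fuel / rate; range = endurance * speed
Step 1 — endurance = 632 / 10.12 = 62.4506 hours
Step 2 — range = 62.4506 * 19.4 ≈ 1211.5 nautical miles (5 s.f.)

1211.5 NM


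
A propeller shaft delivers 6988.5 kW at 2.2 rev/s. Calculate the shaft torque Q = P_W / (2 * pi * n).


Formula: Q = P_W / (2 * pi * n)
Step 1 — P_W = 6988.5 kW * 1000 = 6988500.0 W
Step 2 — 2 * pi * n = 2 * pi * 2.2 = 13.823008
Step 3 — Q = 6988500.0 / 13.823008 ≈ 505570 N·m (5 s.f.)

505570 N·m


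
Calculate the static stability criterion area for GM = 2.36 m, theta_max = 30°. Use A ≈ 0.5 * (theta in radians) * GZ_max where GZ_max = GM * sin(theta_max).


Formula: GZ_max = GM * sin(theta); Area = 0.5 * theta_rad * GZ_max
Step 1 — GZ_max = 2.36 * sin(30°) = 2.36 * 0.5 = 1.18 m
Step 2 — theta_rad = 30 * pi/180 = 0.523599 rad
Step 3 — Area = 0.5 * 0.523599 * 1.18 ≈ 0.30892 m·rad (5 s.f.)

0.30892 m·rad


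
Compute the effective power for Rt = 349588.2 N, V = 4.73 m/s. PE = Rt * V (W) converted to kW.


Formula: PE = Rt * V / 1000 (kW)
Step 1 — PE (W) = 349588.2 * 4.73 = 1653552.186 W
Step 2 — PE (kW) = 1653552.186 / 1000 ≈ 1653.6 kW (5 s.f.)

1653.6 kW


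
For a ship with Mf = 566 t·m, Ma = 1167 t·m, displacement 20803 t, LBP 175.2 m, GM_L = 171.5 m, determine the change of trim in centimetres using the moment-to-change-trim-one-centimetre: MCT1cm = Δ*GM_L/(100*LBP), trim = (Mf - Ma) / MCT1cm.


Formula: net trimming moment = Mf - Ma; MCT1cm = Δ*GM_L/(100*LBP); trim = net moment / MCT1cm
Step 1 — net trimming moment = 566 - 1167 = -601 t·m
Step 2 — MCT1cm = 20803 * 171.5 / (100 * 175.2) = 203.6367 t·m/cm
Step 3 — trim = -601 / 203.6367 ≈ -2.9513 cm (5 s.f.)

-2.9513 cm


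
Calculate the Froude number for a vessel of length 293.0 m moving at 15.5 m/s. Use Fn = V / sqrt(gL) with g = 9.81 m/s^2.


Formula: Fn = V / sqrt(g * L)
Step 1 — g * L = 9.81 * 293.0 = 2874.33
Step 2 — sqrt(g * L) = sqrt(2874.33) = 53.612778
Step 3 — Fn = 15.5 / 53.612778 ≈ 0.28911 (5 s.f.)

0.28911


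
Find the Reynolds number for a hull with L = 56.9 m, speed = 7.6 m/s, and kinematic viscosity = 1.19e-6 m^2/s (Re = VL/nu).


Formula: Re = V * L / nu
Step 1 — V * L = 7.6 * 56.9 = 432.44 m^2/s
Step 2 — Re = 432.44 / 1.19e-6 = 3.63e+08

3.63e+08


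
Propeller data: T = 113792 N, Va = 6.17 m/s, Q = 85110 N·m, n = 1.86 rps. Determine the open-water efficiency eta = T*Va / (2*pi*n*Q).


Formula: eta = T * Va / (2 * pi * n * Q)
Step 1 — numerator = T * Va = 113792 * 6.17 = 702096.64
Step 2 — 2 * pi * n = 2 * pi * 1.86 = 11.686725
Step 3 — denominator = 11.686725 * 85110 = 994657.16
Step 4 — eta = 702096.64 / 994657.16 ≈ 0.70587 (5 s.f.)

0.70587


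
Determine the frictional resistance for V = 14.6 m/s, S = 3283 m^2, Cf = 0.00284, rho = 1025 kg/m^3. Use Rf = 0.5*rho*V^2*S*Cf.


Formula: Rf = 0.5 * rho * V^2 * S * Cf
Step 1 — V^2 = 14.6^2 = 213.16
Step 2 — 0.5 * rho * V^2 = 0.5 * 1025 * 213.16 = 109244.5
Step 3 — Rf = 109244.5 * 3283 * 0.00284 ≈ 1018600 N (5 s.f.)

1018600 N


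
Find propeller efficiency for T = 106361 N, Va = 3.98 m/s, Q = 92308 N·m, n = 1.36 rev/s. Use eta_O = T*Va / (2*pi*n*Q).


Formula: eta = T * Va / (2 * pi * n * Q)
Step 1 — numerator = T * Va = 106361 * 3.98 = 423316.78
Step 2 — 2 * pi * n = 2 * pi * 1.36 = 8.545132
Step 3 — denominator = 8.545132 * 92308 = 788784.04
Step 4 — eta = 423316.78 / 788784.04 ≈ 0.53667 (5 s.f.)

0.53667


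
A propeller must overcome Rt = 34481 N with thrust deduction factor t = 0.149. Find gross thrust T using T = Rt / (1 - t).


Formula: T = Rt / (1 - t)
Step 1 — (1 - t) = 1 - 0.149 = 0.851
Step 2 — T = 34481 / 0.851 ≈ 40518 N (5 s.f.)

40518 N


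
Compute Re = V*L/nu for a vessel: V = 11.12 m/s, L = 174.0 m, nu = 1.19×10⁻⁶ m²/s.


Formula: Re = V * L / nu
Step 1 — V * L = 11.12 * 174.0 = 1934.88 m^2/s
Step 2 — Re = 1934.88 / 1.19e-6 = 1.63e+09

1.63e+09


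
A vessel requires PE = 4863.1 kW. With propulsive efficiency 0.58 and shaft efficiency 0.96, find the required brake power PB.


Formula: PB = PE / (eta_D * eta_S)
Step 1 — combined efficiency = eta_D * eta_S = 0.58 * 0.96 = 0.5568
Step 2 — PB = 4863.1 / 0.5568 ≈ 8734.0 kW (5 s.f.)

8734.0 kW


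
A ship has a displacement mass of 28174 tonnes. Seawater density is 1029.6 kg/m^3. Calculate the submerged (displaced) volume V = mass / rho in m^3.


Formula: V = mass / rho
Step 1 — convert tonnes to kg: 28174 t * 1000 = 28174000 kg
Step 2 — V = 28174000 / 1029.6 ≈ 27364 m^3 (5 s.f.)

27364 m^3


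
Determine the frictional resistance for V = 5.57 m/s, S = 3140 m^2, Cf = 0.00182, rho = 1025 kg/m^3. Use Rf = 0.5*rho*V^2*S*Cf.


Formula: Rf = 0.5 * rho * V^2 * S * Cf
Step 1 — V^2 = 5.57^2 = 31.0249
Step 2 — 0.5 * rho * V^2 = 0.5 * 1025 * 31.0249 = 15900.26125
Step 3 — Rf = 15900.26125 * 3140 * 0.00182 ≈ 90867 N (5 s.f.)

90867 N


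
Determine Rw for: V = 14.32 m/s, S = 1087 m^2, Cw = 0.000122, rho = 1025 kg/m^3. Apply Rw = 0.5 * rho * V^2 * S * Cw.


Formula: Rw = 0.5 * rho * V^2 * S * Cw
Step 1 — V^2 = 14.32^2 = 205.0624
Step 2 — 0.5 * rho * V^2 = 0.5 * 1025 * 205.0624 = 105094.48
Step 3 — Rw = 105094.48 * 1087 * 0.000122 ≈ 13937 N (5 s.f.)

13937 N


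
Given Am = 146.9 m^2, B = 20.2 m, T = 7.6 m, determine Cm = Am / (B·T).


Formula: Cm = Am / (B * T)
Step 1 — B * T = 20.2 * 7.6 = 153.52 m^2
Step 2 — Cm = 146.9 / 153.52 ≈ 0.95688 (5 s.f.)

0.95688


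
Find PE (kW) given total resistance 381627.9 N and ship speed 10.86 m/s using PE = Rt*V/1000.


Formula: PE = Rt * V / 1000 (kW)
Step 1 — PE (W) = 381627.9 * 10.86 = 4144478.994 W
Step 2 — PE (kW) = 4144478.994 / 1000 ≈ 4144.5 kW (5 s.f.)

4144.5 kW


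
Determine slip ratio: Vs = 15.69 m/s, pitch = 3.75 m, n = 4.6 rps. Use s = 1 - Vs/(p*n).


Formula: s = 1 - Vs / (p * n)
Step 1 — p * n = 3.75 * 4.6 = 17.25
Step 2 — Vs / (p*n) = 15.69 / 17.25 = 0.909565 (6 d.p.)
Step 3 — s = 1 - 0.909565 = 0.090435

0.090435


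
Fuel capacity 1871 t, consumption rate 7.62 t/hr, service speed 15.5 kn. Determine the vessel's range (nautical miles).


Formula: endurance = fuel / rate; range = endurance * speed
Step 1 — endurance = 1871 / 7.62 = 245.5381 hours
Step 2 — range = 245.5381 * 15.5 ≈ 3805.8 nautical miles (5 s.f.)

3805.8 NM


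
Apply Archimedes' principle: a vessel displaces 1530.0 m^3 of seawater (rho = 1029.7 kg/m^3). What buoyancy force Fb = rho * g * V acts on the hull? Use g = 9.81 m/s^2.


Formula: Fb = rho * g * V
Substituting: Fb = 1029.7 * 9.81 * 1530.0
Intermediate: 1029.7 * 9.81 = 10101.357
Result: Fb = 10101.357 * 1530.0 ≈ 15455000 N (5 s.f.)

15455000 N


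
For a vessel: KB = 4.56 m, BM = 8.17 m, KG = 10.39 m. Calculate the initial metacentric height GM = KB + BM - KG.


Formula: GM = KB + BM - KG
Step 1 — KM = KB + BM = 4.56 + 8.17 = 12.73 m
Step 2 — GM = KM - KG = 12.73 - 10.39 = 2.34 m

2.34 m


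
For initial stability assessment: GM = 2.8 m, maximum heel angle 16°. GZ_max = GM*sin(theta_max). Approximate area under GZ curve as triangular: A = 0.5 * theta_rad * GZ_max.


Formula: GZ_max = GM * sin(theta); Area = 0.5 * theta_rad * GZ_max
Step 1 — GZ_max = 2.8 * sin(16°) = 2.8 * 0.275637 = 0.771784 m
Step 2 — theta_rad = 16 * pi/180 = 0.279253 rad
Step 3 — Area = 0.5 * 0.279253 * 0.771784 ≈ 0.10776 m·rad (5 s.f.)

0.10776 m·rad


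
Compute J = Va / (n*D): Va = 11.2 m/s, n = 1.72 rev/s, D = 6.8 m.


Formula: J = Va / (n * D)
Step 1 — n * D = 1.72 * 6.8 = 11.696
Step 2 — J = 11.2 / 11.696 ≈ 0.95759 (5 s.f.)

0.95759


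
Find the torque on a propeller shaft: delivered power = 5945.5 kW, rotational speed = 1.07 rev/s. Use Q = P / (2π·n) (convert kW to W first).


Formula: Q = P_W / (2 * pi * n)
Step 1 — P_W = 5945.5 kW * 1000 = 5945500.0 W
Step 2 — 2 * pi * n = 2 * pi * 1.07 = 6.723008
Step 3 — Q = 5945500.0 / 6.723008 ≈ 884350 N·m (5 s.f.)

884350 N·m


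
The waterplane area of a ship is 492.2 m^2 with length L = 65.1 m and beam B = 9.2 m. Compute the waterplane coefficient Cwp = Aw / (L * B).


Formula: Cwp = Aw / (L * B)
Step 1 — L * B = 65.1 * 9.2 = 598.92 m^2
Step 2 — Cwp = 492.2 / 598.92 ≈ 0.82181 (5 s.f.)

0.82181


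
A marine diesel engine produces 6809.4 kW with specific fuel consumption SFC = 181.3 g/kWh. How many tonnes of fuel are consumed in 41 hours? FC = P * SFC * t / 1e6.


Formula: FC (tonnes) = P * SFC * t / 1,000,000
Step 1 — P * SFC * t = 6809.4 * 181.3 * 41 = 50616313.02 g
Step 2 — FC (tonnes) = 50616313.02 / 1,000,000 ≈ 50.616 tonnes (5 s.f.)

50.616 tonnes


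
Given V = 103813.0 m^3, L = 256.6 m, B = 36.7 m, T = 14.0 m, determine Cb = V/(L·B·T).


Formula: Cb = V / (L * B * T)
Step 1 — L * B * T = 256.6 * 36.7 * 14.0 = 131841.08 m^3
Step 2 — Cb = 103813.0 / 131841.08 ≈ 0.78741 (5 s.f.)

0.78741


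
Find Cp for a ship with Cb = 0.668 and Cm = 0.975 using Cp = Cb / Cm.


Formula: Cp = Cb / Cm
Substituting: Cp = 0.668 / 0.975
Result: Cp ≈ 0.68513 (5 s.f.)

0.68513


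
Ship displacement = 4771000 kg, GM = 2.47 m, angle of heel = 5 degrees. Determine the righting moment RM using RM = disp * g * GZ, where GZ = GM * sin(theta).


Formula: GZ = GM * sin(theta); RM = disp * g * GZ
Step 1 — GZ = 2.47 * sin(5°) = 2.47 * 0.087156 = 0.215275 m
Step 2 — RM = 4771000 * 9.81 * 0.215275 ≈ 10076000 N·m (5 s.f.)

10076000 N·m


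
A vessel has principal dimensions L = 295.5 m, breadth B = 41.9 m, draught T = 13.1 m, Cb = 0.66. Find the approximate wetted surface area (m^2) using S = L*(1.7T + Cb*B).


Formula: S = 1.7*L*T + V/T with V = Cb*L*B*T, i.e. S = L * (1.7*T + Cb*B)
Step 1 — 1.7*T = 1.7 * 13.1 = 22.27 m
Step 2 — Cb*B = 0.66 * 41.9 = 27.654 m
Step 3 — 1.7*T + Cb*B = 22.27 + 27.654 = 49.924 m
Step 4 — S = 295.5 * 49.924 ≈ 14753 m^2 (5 s.f.)

14753 m^2


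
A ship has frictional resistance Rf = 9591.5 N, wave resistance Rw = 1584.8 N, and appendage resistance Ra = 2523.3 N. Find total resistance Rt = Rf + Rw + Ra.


Formula: Rt = Rf + Rw + Ra
Substituting: Rt = 9591.5 + 1584.8 + 2523.3
Result: Rt = 13699.6 N

13699.6 N


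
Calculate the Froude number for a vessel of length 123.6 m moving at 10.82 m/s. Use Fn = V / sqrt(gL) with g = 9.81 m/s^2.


Formula: Fn = V / sqrt(g * L)
Step 1 — g * L = 9.81 * 123.6 = 1212.516
Step 2 — sqrt(g * L) = sqrt(1212.516) = 34.8212
Step 3 — Fn = 10.82 / 34.8212 ≈ 0.31073 (5 s.f.)

0.31073


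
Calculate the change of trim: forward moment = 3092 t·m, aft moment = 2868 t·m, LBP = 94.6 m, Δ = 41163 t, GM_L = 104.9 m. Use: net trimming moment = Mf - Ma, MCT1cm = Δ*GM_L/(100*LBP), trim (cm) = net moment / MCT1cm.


Formula: net trimming moment = Mf - Ma; MCT1cm = Δ*GM_L/(100*LBP); trim = net moment / MCT1cm
Step 1 — net trimming moment = 3092 - 2868 = 224 t·m
Step 2 — MCT1cm = 41163 * 104.9 / (100 * 94.6) = 456.4481 t·m/cm
Step 3 — trim = 224 / 456.4481 ≈ 0.49075 cm (5 s.f.)

0.49075 cm


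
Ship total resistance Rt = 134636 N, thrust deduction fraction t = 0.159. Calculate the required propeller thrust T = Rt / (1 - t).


Formula: T = Rt / (1 - t)
Step 1 — (1 - t) = 1 - 0.159 = 0.841
Step 2 — T = 134636 / 0.841 ≈ 160090 N (5 s.f.)

160090 N


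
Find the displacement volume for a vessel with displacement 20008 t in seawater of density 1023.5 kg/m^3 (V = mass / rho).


Formula: V = mass / rho
Step 1 — convert tonnes to kg: 20008 t * 1000 = 20008000 kg
Step 2 — V = 20008000 / 1023.5 ≈ 19549 m^3 (5 s.f.)

19549 m^3


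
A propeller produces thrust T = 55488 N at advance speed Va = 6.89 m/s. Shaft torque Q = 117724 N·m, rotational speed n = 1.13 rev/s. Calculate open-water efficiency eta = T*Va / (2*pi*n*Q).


Formula: eta = T * Va / (2 * pi * n * Q)
Step 1 — numerator = T * Va = 55488 * 6.89 = 382312.32
Step 2 — 2 * pi * n = 2 * pi * 1.13 = 7.099999
Step 3 — denominator = 7.099999 * 117724 = 835840.28
Step 4 — eta = 382312.32 / 835840.28 ≈ 0.45740 (5 s.f.)

0.45740


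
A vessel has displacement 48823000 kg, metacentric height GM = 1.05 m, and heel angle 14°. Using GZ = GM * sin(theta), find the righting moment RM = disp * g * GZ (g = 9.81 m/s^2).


Formula: GZ = GM * sin(theta); RM = disp * g * GZ
Step 1 — GZ = 1.05 * sin(14°) = 1.05 * 0.241922 = 0.254018 m
Step 2 — RM = 48823000 * 9.81 * 0.254018 ≈ 121660000 N·m (5 s.f.)

121660000 N·m


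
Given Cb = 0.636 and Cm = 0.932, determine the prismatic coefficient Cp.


Formula: Cp = Cb / Cm
Substituting: Cp = 0.636 / 0.932
Result: Cp ≈ 0.68240 (5 s.f.)

0.68240


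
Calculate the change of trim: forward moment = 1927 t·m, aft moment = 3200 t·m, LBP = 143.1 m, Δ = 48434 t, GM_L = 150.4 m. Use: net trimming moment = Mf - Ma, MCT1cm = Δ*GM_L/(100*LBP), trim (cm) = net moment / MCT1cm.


Formula: net trimming moment = Mf - Ma; MCT1cm = Δ*GM_L/(100*LBP); trim = net moment / MCT1cm
Step 1 — net trimming moment = 1927 - 3200 = -1273 t·m
Step 2 — MCT1cm = 48434 * 150.4 / (100 * 143.1) = 509.0478 t·m/cm
Step 3 — trim = -1273 / 509.0478 ≈ -2.5007 cm (5 s.f.)

-2.5007 cm


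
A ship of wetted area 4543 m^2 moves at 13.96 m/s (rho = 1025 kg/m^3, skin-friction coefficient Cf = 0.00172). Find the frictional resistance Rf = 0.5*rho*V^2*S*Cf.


Formula: Rf = 0.5 * rho * V^2 * S * Cf
Step 1 — V^2 = 13.96^2 = 194.8816
Step 2 — 0.5 * rho * V^2 = 0.5 * 1025 * 194.8816 = 99876.82
Step 3 — Rf = 99876.82 * 4543 * 0.00172 ≈ 780430 N (5 s.f.)

780430 N
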